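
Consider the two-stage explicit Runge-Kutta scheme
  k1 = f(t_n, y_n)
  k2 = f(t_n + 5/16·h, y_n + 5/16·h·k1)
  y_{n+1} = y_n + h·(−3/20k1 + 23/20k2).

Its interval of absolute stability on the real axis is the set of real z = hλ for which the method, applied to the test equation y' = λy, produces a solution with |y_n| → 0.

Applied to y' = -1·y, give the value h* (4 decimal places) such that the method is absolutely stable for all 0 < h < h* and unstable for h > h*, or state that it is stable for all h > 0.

With y'=λy (z=hλ):
  k1=λy_n ⇒ h·k1=z·y_n;  k2=λ(1+5/16z)y_n ⇒ h·k2=z(1+5/16z)y_n
  y_{n+1}/y_n = 1 − 3/20z + 23/20z(1+5/16z) = 1 + z + 23/64z²
  so R(z) = 1 + z + 23/64z².

Need |R(x)|<1, x<0.
x=-1.65: |R|=0.3284
R=1: x+23/64x²=0 ⇒ x=−64/23=-2.7826; min R=1−1/(4·23/64)=0.3043>−1
Confirm numerically:
  x=-2.227: |R|=0.55533 <1
  x=-2.163: |R|=0.51836 <1
  x=-1.553: |R|=0.31374 <1
  x=-1.480: |R|=0.30717 <1
  x=-3.033: |R|=1.27292 >1
  x=-2.997: |R|=1.23091 >1
  x=-2.888: |R|=1.10938 >1
Stable set (-2.7826, 0).

(-2.7826,0); λ=-1 ⇒ h* = (64/23)/1 = 2.7826.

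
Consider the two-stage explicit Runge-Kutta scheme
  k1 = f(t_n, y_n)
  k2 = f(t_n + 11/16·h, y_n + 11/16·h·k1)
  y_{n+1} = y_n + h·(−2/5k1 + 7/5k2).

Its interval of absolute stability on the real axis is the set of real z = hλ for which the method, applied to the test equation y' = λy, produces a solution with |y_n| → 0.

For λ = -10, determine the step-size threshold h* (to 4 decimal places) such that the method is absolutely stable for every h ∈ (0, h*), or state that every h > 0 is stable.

(-1.0390,0); λ=-10 ⇒ h* = (80/77)/10 = 0.1039.

Test eqn y'=λy, z=hλ:
  k1=λy_n ⇒ h·k1=z·y_n;  k2=λ(1+11/16z)y_n ⇒ h·k2=z(1+11/16z)y_n
  y_{n+1}/y_n = 1 − 2/5z + 7/5z(1+11/16z) = 1 + z + 77/80z²
  Hence R(z) = 1 + z + 77/80z².

Solve |R(x)|<1 on ℝ⁻.
x=-1.7: |R|=2.0816
R=1: x+77/80x²=0 ⇒ x=−80/77=-1.0390; min R=1−1/(4·77/80)=0.7403>−1
Confirm numerically:
  x=-0.795: |R|=0.81332 <1
  x=-0.735: |R|=0.78497 <1
  x=-0.449: |R|=0.74504 <1
  x=-0.434: |R|=0.74729 <1
  x=-1.579: |R|=1.82074 >1
  x=-1.246: |R|=1.24830 >1
Stable set (-1.0390, 0).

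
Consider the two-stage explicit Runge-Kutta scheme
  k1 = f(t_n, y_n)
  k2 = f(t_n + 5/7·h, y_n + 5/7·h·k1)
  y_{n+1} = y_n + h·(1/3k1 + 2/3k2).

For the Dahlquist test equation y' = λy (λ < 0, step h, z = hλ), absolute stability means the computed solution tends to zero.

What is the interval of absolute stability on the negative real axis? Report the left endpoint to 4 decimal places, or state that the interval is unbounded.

With y'=λy (z=hλ):
  k1=λy_n ⇒ h·k1=z·y_n;  k2=λ(1+5/7z)y_n ⇒ h·k2=z(1+5/7z)y_n
  y_{n+1}/y_n = 1 + 1/3z + 2/3z(1+5/7z) = 1 + z + 10/21z²
  Hence R(z) = 1 + z + 10/21z².

Need |R(x)|<1, x<0.
x=-0.86: |R|=0.4922
R=1: x+10/21x²=0 ⇒ x=−21/10=-2.1000; min R=1−1/(4·10/21)=0.4750>−1
Confirm numerically:
  x=-2.016: |R|=0.91936 <1
  x=-1.395: |R|=0.53168 <1
  x=-1.386: |R|=0.52876 <1
  x=-2.252: |R|=1.16300 >1
  x=-2.245: |R|=1.15501 >1
Stable set (-2.1000, 0).

z∈(-2.1000,0).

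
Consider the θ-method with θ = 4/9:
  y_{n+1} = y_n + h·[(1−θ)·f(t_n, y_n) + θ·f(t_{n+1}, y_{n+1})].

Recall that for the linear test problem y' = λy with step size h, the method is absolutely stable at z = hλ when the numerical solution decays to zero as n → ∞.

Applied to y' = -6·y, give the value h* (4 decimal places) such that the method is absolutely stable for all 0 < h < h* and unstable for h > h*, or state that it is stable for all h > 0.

(-18.0000,0); λ=-6 ⇒ h* = (18)/6 = 3.0000.

With y'=λy (z=hλ):
  y_{n+1} = y_n + z·[5/9·y_n + 4/9·y_{n+1}] ⇒ (1 − 4/9z)y_{n+1} = (1 + 5/9z)y_n
  R(z) = (1 + 5/9z)/(1 − 4/9z).

Need |R(x)|<1, x<0.
x=-1.77: |R|=0.0093
R=−1: 1+5/9x = −1+4/9x ⇒ -1/9x=2 ⇒ x=2/(-1/9)=-18.0000
Confirm numerically:
  x=-16.799: |R|=0.98424 <1
  x=-9.306: |R|=0.81192 <1
  x=-7.654: |R|=0.73884 <1
  x=-18.518: |R|=1.00624 >1
  x=-18.351: |R|=1.00426 >1
  x=-18.194: |R|=1.00237 >1
Interval (-18.0000, 0).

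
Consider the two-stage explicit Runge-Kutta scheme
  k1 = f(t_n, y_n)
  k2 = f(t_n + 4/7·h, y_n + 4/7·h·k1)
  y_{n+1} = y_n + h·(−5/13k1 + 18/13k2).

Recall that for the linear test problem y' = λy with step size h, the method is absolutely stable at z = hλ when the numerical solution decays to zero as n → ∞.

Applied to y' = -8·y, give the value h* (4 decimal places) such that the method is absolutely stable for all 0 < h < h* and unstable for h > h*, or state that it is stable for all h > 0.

With y'=λy (z=hλ):
  k1=λy_n ⇒ h·k1=z·y_n;  k2=λ(1+4/7z)y_n ⇒ h·k2=z(1+4/7z)y_n
  y_{n+1}/y_n = 1 − 5/13z + 18/13z(1+4/7z) = 1 + z + 72/91z²
  so R(z) = 1 + z + 72/91z².

Solve |R(x)|<1 on ℝ⁻.
x=-1.56: |R|=1.3655
R=1: x+72/91x²=0 ⇒ x=−91/72=-1.2639; min R=1−1/(4·72/91)=0.6840>−1
Confirm numerically:
  x=-1.185: |R|=0.92604 <1
  x=-1.161: |R|=0.90549 <1
  x=-1.032: |R|=0.81066 <1
  x=-0.738: |R|=0.69293 <1
  x=-1.516: |R|=1.30240 >1
  x=-1.437: |R|=1.19682 >1
Stable set (-1.2639, 0).

(-1.2639,0); λ=-8 ⇒ h* = (91/72)/8 = 0.1580.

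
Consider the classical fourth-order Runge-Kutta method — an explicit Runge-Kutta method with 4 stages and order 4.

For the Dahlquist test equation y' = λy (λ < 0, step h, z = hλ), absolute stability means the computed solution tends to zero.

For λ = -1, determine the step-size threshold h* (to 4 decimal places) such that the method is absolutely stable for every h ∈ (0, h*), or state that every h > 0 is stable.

(-2.7853,0); λ=-1 ⇒ h* = 2.7853.

On y'=λy, z=hλ:
  order 4, 4-stage ⇒ R(z)=1+z+z^2/2+z^3/6+z^4/24
  (e.g. R(-1.06)=0.35590, |R|=0.35590)

Solve |R(x)|<1 on ℝ⁻.
x=-1.06: |R|=0.3559
|R(-1.19)|=0.3207 |R(-0.71)|=0.4930 |R(-0.62)|=0.5386
Bisect:
  x_lo=-3.0906 |R|=1.5667  x_hi=-0.1906 |R|=0.8264
  mid=-1.64062 |R|=0.27108 →hi
  mid=-2.36561 |R|=0.53093 →hi
  mid=-2.72811 |R|=0.91715 →hi
  mid=-2.90936 |R|=1.20374 →lo
  mid=-2.81873 |R|=1.05160 →lo
  mid=-2.77342 |R|=0.98225 →hi
  mid=-2.79608 |R|=1.01638 →lo
  mid=-2.78475 |R|=0.99918 →hi
  mid=-2.79041 |R|=1.00775 →lo
  mid=-2.78758 |R|=1.00346 →lo
  ...
  [-2.78546,-2.78528] ⇒ x*=-2.7853
Interval (-2.7853, 0).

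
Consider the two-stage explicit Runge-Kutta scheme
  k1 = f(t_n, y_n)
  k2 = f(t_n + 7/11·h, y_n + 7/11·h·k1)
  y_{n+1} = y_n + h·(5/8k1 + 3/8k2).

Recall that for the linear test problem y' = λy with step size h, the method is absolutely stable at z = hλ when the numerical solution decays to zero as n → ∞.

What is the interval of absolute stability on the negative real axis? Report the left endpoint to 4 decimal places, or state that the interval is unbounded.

(-4.1905, 0).

Set f=λy, z=hλ:
  k1=λy_n ⇒ h·k1=z·y_n;  k2=λ(1+7/11z)y_n ⇒ h·k2=z(1+7/11z)y_n
  y_{n+1}/y_n = 1 + 5/8z + 3/8z(1+7/11z) = 1 + z + 21/88z²
  Hence R(z) = 1 + z + 21/88z².

Find x<0 with |R(x)|<1.
x=-0.9: |R|=0.2933
R=1: x+21/88x²=0 ⇒ x=−88/21=-4.1905; min R=1−1/(4·21/88)=-0.0476>−1
Confirm numerically:
  x=-3.514: |R|=0.43273 <1
  x=-3.297: |R|=0.29703 <1
  x=-3.099: |R|=0.19282 <1
  x=-2.533: |R|=0.00189 <1
  x=-4.585: |R|=1.43167 >1
  x=-4.413: |R|=1.23434 >1
  x=-4.233: |R|=1.04296 >1
So |R|<1 on (-4.1905, 0).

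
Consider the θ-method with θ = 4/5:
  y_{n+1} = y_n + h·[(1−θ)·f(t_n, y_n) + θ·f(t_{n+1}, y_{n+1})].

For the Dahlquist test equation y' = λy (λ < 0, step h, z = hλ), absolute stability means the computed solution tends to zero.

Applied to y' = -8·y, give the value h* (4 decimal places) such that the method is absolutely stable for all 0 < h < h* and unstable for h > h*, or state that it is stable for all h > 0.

Test eqn y'=λy, z=hλ:
  y_{n+1} = y_n + z·[1/5·y_n + 4/5·y_{n+1}] ⇒ (1 − 4/5z)y_{n+1} = (1 + 1/5z)y_n
  Hence R(z) = (1 + 1/5z)/(1 − 4/5z).

Need |R(x)|<1, x<0.
x=-1.41: |R|=0.3374
x=-2: |R|=0.2308
x=-10: |R|=0.1111
x=-100: |R|=0.2346
θ=4/5≥1/2 ⇒ |1+1/5x|<|1−4/5x| ∀x<0 ⇒ unbounded interval.

interval (−∞, 0). Any h>0 works for λ=-8.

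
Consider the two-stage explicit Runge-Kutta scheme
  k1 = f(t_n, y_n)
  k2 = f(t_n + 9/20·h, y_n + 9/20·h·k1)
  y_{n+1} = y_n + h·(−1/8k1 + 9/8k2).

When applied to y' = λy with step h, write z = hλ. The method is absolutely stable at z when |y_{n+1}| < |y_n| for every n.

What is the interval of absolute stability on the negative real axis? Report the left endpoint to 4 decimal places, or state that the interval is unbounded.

Set f=λy, z=hλ:
  k1=λy_n ⇒ h·k1=z·y_n;  k2=λ(1+9/20z)y_n ⇒ h·k2=z(1+9/20z)y_n
  y_{n+1}/y_n = 1 − 1/8z + 9/8z(1+9/20z) = 1 + z + 81/160z²
  R(z) = 1 + z + 81/160z².

Solve |R(x)|<1 on ℝ⁻.
x=-1.4: |R|=0.5922
R=1: x+81/160x²=0 ⇒ x=−160/81=-1.9753; min R=1−1/(4·81/160)=0.5062>−1
Confirm numerically:
  x=-1.657: |R|=0.73298 <1
  x=-1.584: |R|=0.68621 <1
  x=-1.252: |R|=0.54155 <1
  x=-0.797: |R|=0.52457 <1
  x=-2.264: |R|=1.33088 >1
  x=-2.002: |R|=1.02705 >1
Interval (-1.9753, 0).

(-1.9753, 0).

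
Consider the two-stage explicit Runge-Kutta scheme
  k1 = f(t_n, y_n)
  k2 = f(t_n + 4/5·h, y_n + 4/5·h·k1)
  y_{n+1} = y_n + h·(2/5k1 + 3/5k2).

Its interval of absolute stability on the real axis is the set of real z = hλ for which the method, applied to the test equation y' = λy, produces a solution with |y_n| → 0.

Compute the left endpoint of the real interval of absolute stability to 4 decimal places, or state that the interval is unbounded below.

On y'=λy, z=hλ:
  k1=λy_n ⇒ h·k1=z·y_n;  k2=λ(1+4/5z)y_n ⇒ h·k2=z(1+4/5z)y_n
  y_{n+1}/y_n = 1 + 2/5z + 3/5z(1+4/5z) = 1 + z + 12/25z²
  so R(z) = 1 + z + 12/25z².

Solve |R(x)|<1 on ℝ⁻.
x=-1.78: |R|=0.7408
R=1: x+12/25x²=0 ⇒ x=−25/12=-2.0833; min R=1−1/(4·12/25)=0.4792>−1
Confirm numerically:
  x=-1.779: |R|=0.74012 <1
  x=-1.103: |R|=0.48097 <1
  x=-1.069: |R|=0.47953 <1
  x=-1.009: |R|=0.47968 <1
  x=-2.525: |R|=1.53530 >1
  x=-2.391: |R|=1.35310 >1
So |R|<1 on (-2.0833, 0).

z* = -2.0833.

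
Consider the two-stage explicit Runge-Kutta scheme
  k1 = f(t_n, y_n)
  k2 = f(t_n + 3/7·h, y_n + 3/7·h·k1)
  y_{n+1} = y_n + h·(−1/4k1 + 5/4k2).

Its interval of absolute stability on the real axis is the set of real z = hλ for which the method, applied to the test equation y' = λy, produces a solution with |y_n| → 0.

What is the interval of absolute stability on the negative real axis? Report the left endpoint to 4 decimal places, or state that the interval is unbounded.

With y'=λy (z=hλ):
  k1=λy_n ⇒ h·k1=z·y_n;  k2=λ(1+3/7z)y_n ⇒ h·k2=z(1+3/7z)y_n
  y_{n+1}/y_n = 1 − 1/4z + 5/4z(1+3/7z) = 1 + z + 15/28z²
  ⇒ R(z) = 1 + z + 15/28z².

Need |R(x)|<1, x<0.
x=-0.66: |R|=0.5734
R=1: x+15/28x²=0 ⇒ x=−28/15=-1.8667; min R=1−1/(4·15/28)=0.5333>−1
Confirm numerically:
  x=-1.525: |R|=0.72087 <1
  x=-1.428: |R|=0.66442 <1
  x=-1.111: |R|=0.55024 <1
  x=-1.077: |R|=0.54439 <1
  x=-2.400: |R|=1.68571 >1
  x=-2.110: |R|=1.27505 >1
  x=-2.055: |R|=1.20733 >1
Stable set (-1.8667, 0).

(-1.8667, 0).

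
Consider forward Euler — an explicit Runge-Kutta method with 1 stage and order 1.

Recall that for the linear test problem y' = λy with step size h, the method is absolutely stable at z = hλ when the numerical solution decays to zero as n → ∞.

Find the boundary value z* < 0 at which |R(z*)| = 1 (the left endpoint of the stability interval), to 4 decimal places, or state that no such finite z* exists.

Test eqn y'=λy, z=hλ:
  order 1, 1-stage ⇒ R(z)=1+z
  (e.g. R(-0.99)=0.01000, |R|=0.01000)

Solve |R(x)|<1 on ℝ⁻.
x=-0.99: |R|=0.0100
|R(-1.91)|=0.9100 |R(-1.34)|=0.3400 |R(-0.63)|=0.3700
Bisect:
  x_lo=-2.5462 |R|=1.5462  x_hi=-0.3658 |R|=0.6342
  mid=-1.45599 |R|=0.45599 →hi
  mid=-2.00109 |R|=1.00109 →lo
  mid=-1.72854 |R|=0.72854 →hi
  mid=-1.86481 |R|=0.86481 →hi
  mid=-1.93295 |R|=0.93295 →hi
  mid=-1.96702 |R|=0.96702 →hi
  mid=-1.98405 |R|=0.98405 →hi
  mid=-1.99257 |R|=0.99257 →hi
  ...
  [-2.00002,-1.99989] ⇒ x*=-2.0000
Interval (-2.0000, 0).

left endpoint -2.0000.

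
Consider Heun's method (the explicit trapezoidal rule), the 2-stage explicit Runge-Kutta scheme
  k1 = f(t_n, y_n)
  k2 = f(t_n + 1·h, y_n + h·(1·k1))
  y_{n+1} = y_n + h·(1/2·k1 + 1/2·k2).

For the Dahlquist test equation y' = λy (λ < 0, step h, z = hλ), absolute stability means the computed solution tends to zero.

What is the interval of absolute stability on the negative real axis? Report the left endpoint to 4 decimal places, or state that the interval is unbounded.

(-2.0000, 0).

Set f=λy, z=hλ:
  order 2, 2-stage ⇒ R(z)=1+z+z^2/2
  (e.g. R(-0.33)=0.72445, |R|=0.72445)

Need |R(x)|<1, x<0.
x=-0.33: |R|=0.7245
|R(-1.44)|=0.5968 |R(-0.93)|=0.5025 |R(-0.9)|=0.5050
Bisect:
  x_lo=-2.5156 |R|=1.6485  x_hi=-0.3688 |R|=0.6992
  mid=-1.44220 |R|=0.59777 →hi
  mid=-1.97889 |R|=0.97911 →hi
  mid=-2.24723 |R|=1.27780 →lo
  mid=-2.11306 |R|=1.11945 →lo
  mid=-2.04598 |R|=1.04703 →lo
  mid=-2.01243 |R|=1.01251 →lo
  mid=-1.99566 |R|=0.99567 →hi
  mid=-2.00405 |R|=1.00406 →lo
  mid=-1.99985 |R|=0.99985 →hi
  mid=-2.00195 |R|=1.00195 →lo
  ...
  [-2.00012,-1.99999] ⇒ x*=-2.0000
Stable set (-2.0000, 0).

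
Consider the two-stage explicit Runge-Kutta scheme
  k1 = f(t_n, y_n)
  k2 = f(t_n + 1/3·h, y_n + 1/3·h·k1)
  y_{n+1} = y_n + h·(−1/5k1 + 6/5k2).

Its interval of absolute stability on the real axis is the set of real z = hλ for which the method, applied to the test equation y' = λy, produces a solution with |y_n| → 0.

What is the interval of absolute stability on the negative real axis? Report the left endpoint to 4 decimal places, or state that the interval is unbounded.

Set f=λy, z=hλ:
  k1=λy_n ⇒ h·k1=z·y_n;  k2=λ(1+1/3z)y_n ⇒ h·k2=z(1+1/3z)y_n
  y_{n+1}/y_n = 1 − 1/5z + 6/5z(1+1/3z) = 1 + z + 2/5z²
  Hence R(z) = 1 + z + 2/5z².

Boundary: |R(x)|=1, x<0.
x=-1.19: |R|=0.3764
R=1: x+2/5x²=0 ⇒ x=−5/2=-2.5000; min R=1−1/(4·2/5)=0.3750>−1
Confirm numerically:
  x=-2.371: |R|=0.87766 <1
  x=-2.299: |R|=0.81516 <1
  x=-1.634: |R|=0.43398 <1
  x=-1.321: |R|=0.37702 <1
  x=-3.079: |R|=1.71310 >1
  x=-2.909: |R|=1.47591 >1
  x=-2.736: |R|=1.25828 >1
So |R|<1 on (-2.5000, 0).

z∈(-2.5000,0).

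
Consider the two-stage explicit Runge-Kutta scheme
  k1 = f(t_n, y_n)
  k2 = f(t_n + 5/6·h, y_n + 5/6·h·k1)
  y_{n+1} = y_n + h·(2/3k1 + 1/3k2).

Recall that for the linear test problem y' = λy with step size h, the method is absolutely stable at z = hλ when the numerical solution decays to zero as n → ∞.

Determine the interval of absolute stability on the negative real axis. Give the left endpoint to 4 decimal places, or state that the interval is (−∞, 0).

On y'=λy, z=hλ:
  k1=λy_n ⇒ h·k1=z·y_n;  k2=λ(1+5/6z)y_n ⇒ h·k2=z(1+5/6z)y_n
  y_{n+1}/y_n = 1 + 2/3z + 1/3z(1+5/6z) = 1 + z + 5/18z²
  ⇒ R(z) = 1 + z + 5/18z².

Solve |R(x)|<1 on ℝ⁻.
x=-0.6: |R|=0.5000
R=1: x+5/18x²=0 ⇒ x=−18/5=-3.6000; min R=1−1/(4·5/18)=0.1000>−1
Confirm numerically:
  x=-3.573: |R|=0.97320 <1
  x=-3.036: |R|=0.52436 <1
  x=-2.896: |R|=0.43367 <1
  x=-4.175: |R|=1.66684 >1
  x=-4.091: |R|=1.55797 >1
  x=-3.799: |R|=1.21000 >1
Stable set (-3.6000, 0).

z∈(-3.6000,0).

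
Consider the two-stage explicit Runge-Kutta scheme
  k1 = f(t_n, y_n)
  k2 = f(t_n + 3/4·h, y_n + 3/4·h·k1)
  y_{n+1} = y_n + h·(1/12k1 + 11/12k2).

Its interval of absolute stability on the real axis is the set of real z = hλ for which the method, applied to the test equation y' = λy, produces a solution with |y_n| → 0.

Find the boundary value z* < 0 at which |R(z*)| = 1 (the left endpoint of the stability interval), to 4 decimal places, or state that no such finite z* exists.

Test eqn y'=λy, z=hλ:
  k1=λy_n ⇒ h·k1=z·y_n;  k2=λ(1+3/4z)y_n ⇒ h·k2=z(1+3/4z)y_n
  y_{n+1}/y_n = 1 + 1/12z + 11/12z(1+3/4z) = 1 + z + 11/16z²
  so R(z) = 1 + z + 11/16z².

Need |R(x)|<1, x<0.
x=-0.41: |R|=0.7056
R=1: x+11/16x²=0 ⇒ x=−16/11=-1.4545; min R=1−1/(4·11/16)=0.6364>−1
Confirm numerically:
  x=-1.360: |R|=0.91160 <1
  x=-0.928: |R|=0.66406 <1
  x=-0.773: |R|=0.63780 <1
  x=-0.712: |R|=0.63652 <1
  x=-1.981: |R|=1.71700 >1
  x=-1.773: |R|=1.38818 >1
  x=-1.557: |R|=1.10967 >1
Stable set (-1.4545, 0).

left endpoint -1.4545.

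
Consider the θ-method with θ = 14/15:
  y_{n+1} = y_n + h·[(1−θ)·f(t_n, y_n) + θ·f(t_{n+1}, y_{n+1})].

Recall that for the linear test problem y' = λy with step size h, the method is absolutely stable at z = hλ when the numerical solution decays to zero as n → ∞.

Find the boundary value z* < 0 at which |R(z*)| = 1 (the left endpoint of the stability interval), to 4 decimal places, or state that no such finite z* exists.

Set f=λy, z=hλ:
  y_{n+1} = y_n + z·[1/15·y_n + 14/15·y_{n+1}] ⇒ (1 − 14/15z)y_{n+1} = (1 + 1/15z)y_n
  so R(z) = (1 + 1/15z)/(1 − 14/15z).

Boundary: |R(x)|=1, x<0.
x=-0.61: |R|=0.6113
x=-2: |R|=0.3023
x=-10: |R|=0.0323
x=-100: |R|=0.0601
θ=14/15≥1/2 ⇒ |1+1/15x|<|1−14/15x| ∀x<0 ⇒ stable on all of ℝ⁻.

unbounded; (−∞, 0).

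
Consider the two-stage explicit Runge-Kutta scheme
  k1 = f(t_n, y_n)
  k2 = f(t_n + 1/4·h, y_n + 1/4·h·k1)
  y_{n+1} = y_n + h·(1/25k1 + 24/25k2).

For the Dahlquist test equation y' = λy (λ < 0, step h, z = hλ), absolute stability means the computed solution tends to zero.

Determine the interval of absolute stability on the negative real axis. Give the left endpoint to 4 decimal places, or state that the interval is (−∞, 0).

(-4.1667, 0).

Set f=λy, z=hλ:
  k1=λy_n ⇒ h·k1=z·y_n;  k2=λ(1+1/4z)y_n ⇒ h·k2=z(1+1/4z)y_n
  y_{n+1}/y_n = 1 + 1/25z + 24/25z(1+1/4z) = 1 + z + 6/25z²
  so R(z) = 1 + z + 6/25z².

Find x<0 with |R(x)|<1.
x=-0.83: |R|=0.3353
R=1: x+6/25x²=0 ⇒ x=−25/6=-4.1667; min R=1−1/(4·6/25)=-0.0417>−1
Confirm numerically:
  x=-3.409: |R|=0.38011 <1
  x=-3.066: |R|=0.19009 <1
  x=-2.942: |R|=0.13529 <1
  x=-2.024: |R|=0.04082 <1
  x=-4.685: |R|=1.58281 >1
  x=-4.371: |R|=1.21435 >1
  x=-4.244: |R|=1.07877 >1
Stable set (-4.1667, 0).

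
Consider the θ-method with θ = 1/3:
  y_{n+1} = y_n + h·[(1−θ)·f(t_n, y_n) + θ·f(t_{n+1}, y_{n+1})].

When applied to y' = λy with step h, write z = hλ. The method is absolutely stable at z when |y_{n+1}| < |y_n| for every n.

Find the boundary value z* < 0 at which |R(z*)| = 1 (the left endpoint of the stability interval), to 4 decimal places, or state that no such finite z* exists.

Test eqn y'=λy, z=hλ:
  y_{n+1} = y_n + z·[2/3·y_n + 1/3·y_{n+1}] ⇒ (1 − 1/3z)y_{n+1} = (1 + 2/3z)y_n
  R(z) = (1 + 2/3z)/(1 − 1/3z).

Solve |R(x)|<1 on ℝ⁻.
x=-0.73: |R|=0.4129
R=−1: 1+2/3x = −1+1/3x ⇒ -1/3x=2 ⇒ x=2/(-1/3)=-6.0000
Confirm numerically:
  x=-5.817: |R|=0.97924 <1
  x=-4.938: |R|=0.86621 <1
  x=-4.396: |R|=0.78313 <1
  x=-6.360: |R|=1.03846 >1
  x=-6.345: |R|=1.03692 >1
Stable set (-6.0000, 0).

z* = -6.0000.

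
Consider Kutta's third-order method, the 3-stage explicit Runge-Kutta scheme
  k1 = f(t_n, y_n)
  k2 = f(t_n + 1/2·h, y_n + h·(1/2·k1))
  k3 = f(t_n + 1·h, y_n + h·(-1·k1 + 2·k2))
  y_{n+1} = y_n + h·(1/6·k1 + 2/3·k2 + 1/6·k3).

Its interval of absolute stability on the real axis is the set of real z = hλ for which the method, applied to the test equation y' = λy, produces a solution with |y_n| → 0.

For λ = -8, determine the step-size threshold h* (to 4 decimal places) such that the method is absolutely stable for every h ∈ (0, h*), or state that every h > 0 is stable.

(-2.5127,0); λ=-8 ⇒ h* = 0.3141.

Set f=λy, z=hλ:
  order 3, 3-stage ⇒ R(z)=1+z+z^2/2+z^3/6
  (e.g. R(-1.26)=0.20040, |R|=0.20040)

Boundary: |R(x)|=1, x<0.
x=-1.26: |R|=0.2004
|R(-2.02)|=0.3535 |R(-1.46)|=0.0871 |R(-0.92)|=0.3734
Bisect:
  x_lo=-2.8907 |R|=1.7384  x_hi=-0.2906 |R|=0.7475
  mid=-1.59064 |R|=0.00368 →hi
  mid=-2.24065 |R|=0.60526 →hi
  mid=-2.56566 |R|=1.08914 →lo
  mid=-2.40315 |R|=0.82867 →hi
  mid=-2.48441 |R|=0.95401 →hi
  mid=-2.52503 |R|=1.02032 →lo
  mid=-2.50472 |R|=0.98685 →hi
  mid=-2.51488 |R|=1.00351 →lo
  mid=-2.50980 |R|=0.99516 →hi
  mid=-2.51234 |R|=0.99933 →hi
  ...
  [-2.51281,-2.51265] ⇒ x*=-2.5127
So |R|<1 on (-2.5127, 0).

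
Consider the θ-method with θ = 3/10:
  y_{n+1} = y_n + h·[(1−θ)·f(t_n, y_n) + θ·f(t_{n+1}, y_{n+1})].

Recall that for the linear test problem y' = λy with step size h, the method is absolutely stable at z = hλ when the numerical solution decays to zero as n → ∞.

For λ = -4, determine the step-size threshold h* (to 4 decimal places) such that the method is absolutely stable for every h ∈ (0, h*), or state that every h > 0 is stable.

Test eqn y'=λy, z=hλ:
  y_{n+1} = y_n + z·[7/10·y_n + 3/10·y_{n+1}] ⇒ (1 − 3/10z)y_{n+1} = (1 + 7/10z)y_n
  Hence R(z) = (1 + 7/10z)/(1 − 3/10z).

Solve |R(x)|<1 on ℝ⁻.
x=-1.38: |R|=0.0240
R=−1: 1+7/10x = −1+3/10x ⇒ -2/5x=2 ⇒ x=2/(-2/5)=-5.0000
Confirm numerically:
  x=-4.477: |R|=0.91072 <1
  x=-4.428: |R|=0.90174 <1
  x=-2.457: |R|=0.41443 <1
  x=-2.005: |R|=0.25195 <1
  x=-5.565: |R|=1.08466 >1
  x=-5.505: |R|=1.07618 >1
  x=-5.290: |R|=1.04484 >1
Stable set (-5.0000, 0).

(-5.0000,0); λ=-4 ⇒ h* = (5)/4 = 1.2500.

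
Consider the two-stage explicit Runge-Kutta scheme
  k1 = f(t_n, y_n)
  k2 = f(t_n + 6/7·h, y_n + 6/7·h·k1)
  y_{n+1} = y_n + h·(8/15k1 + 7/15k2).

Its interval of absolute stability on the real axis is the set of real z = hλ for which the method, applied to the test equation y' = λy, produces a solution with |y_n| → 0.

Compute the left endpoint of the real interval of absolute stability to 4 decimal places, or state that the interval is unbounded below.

Test eqn y'=λy, z=hλ:
  k1=λy_n ⇒ h·k1=z·y_n;  k2=λ(1+6/7z)y_n ⇒ h·k2=z(1+6/7z)y_n
  y_{n+1}/y_n = 1 + 8/15z + 7/15z(1+6/7z) = 1 + z + 2/5z²
  Hence R(z) = 1 + z + 2/5z².

Find x<0 with |R(x)|<1.
x=-0.59: |R|=0.5492
R=1: x+2/5x²=0 ⇒ x=−5/2=-2.5000; min R=1−1/(4·2/5)=0.3750>−1
Confirm numerically:
  x=-2.174: |R|=0.71651 <1
  x=-1.875: |R|=0.53125 <1
  x=-1.744: |R|=0.47261 <1
  x=-2.992: |R|=1.58883 >1
  x=-2.525: |R|=1.02525 >1
Interval (-2.5000, 0).

left endpoint -2.5000.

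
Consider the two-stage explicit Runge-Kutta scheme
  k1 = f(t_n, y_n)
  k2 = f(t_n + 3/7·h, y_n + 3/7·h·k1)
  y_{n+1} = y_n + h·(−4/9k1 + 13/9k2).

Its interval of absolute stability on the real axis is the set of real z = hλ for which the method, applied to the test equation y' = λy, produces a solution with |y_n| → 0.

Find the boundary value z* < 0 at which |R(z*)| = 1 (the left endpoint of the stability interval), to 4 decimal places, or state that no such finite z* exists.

On y'=λy, z=hλ:
  k1=λy_n ⇒ h·k1=z·y_n;  k2=λ(1+3/7z)y_n ⇒ h·k2=z(1+3/7z)y_n
  y_{n+1}/y_n = 1 − 4/9z + 13/9z(1+3/7z) = 1 + z + 13/21z²
  R(z) = 1 + z + 13/21z².

Boundary: |R(x)|=1, x<0.
x=-0.94: |R|=0.6070
R=1: x+13/21x²=0 ⇒ x=−21/13=-1.6154; min R=1−1/(4·13/21)=0.5962>−1
Confirm numerically:
  x=-1.541: |R|=0.92904 <1
  x=-1.253: |R|=0.71891 <1
  x=-0.938: |R|=0.60667 <1
  x=-0.665: |R|=0.60876 <1
  x=-2.054: |R|=1.55771 >1
  x=-2.021: |R|=1.50746 >1
Stable set (-1.6154, 0).

z* = -1.6154.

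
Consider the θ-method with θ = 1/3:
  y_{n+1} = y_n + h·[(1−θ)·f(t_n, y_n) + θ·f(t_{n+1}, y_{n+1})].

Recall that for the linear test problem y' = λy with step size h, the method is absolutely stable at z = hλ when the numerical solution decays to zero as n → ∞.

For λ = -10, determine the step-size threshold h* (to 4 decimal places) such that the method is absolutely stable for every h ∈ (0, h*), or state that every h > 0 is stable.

On y'=λy, z=hλ:
  y_{n+1} = y_n + z·[2/3·y_n + 1/3·y_{n+1}] ⇒ (1 − 1/3z)y_{n+1} = (1 + 2/3z)y_n
  R(z) = (1 + 2/3z)/(1 − 1/3z).

Solve |R(x)|<1 on ℝ⁻.
x=-0.78: |R|=0.3810
R=−1: 1+2/3x = −1+1/3x ⇒ -1/3x=2 ⇒ x=2/(-1/3)=-6.0000
Confirm numerically:
  x=-4.487: |R|=0.79792 <1
  x=-3.955: |R|=0.70597 <1
  x=-2.775: |R|=0.44156 <1
  x=-6.456: |R|=1.04822 >1
  x=-6.289: |R|=1.03111 >1
Interval (-6.0000, 0).

(-6.0000,0); λ=-10 ⇒ h* = (6)/10 = 0.6000.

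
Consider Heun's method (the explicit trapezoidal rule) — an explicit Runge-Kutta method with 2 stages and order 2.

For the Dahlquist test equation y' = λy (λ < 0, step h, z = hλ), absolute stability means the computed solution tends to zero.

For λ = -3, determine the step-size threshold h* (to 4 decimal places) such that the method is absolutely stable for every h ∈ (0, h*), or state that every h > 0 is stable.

(-2.0000,0); λ=-3 ⇒ h* = 0.6667.

Set f=λy, z=hλ:
  order 2, 2-stage ⇒ R(z)=1+z+z^2/2
  (e.g. R(-0.38)=0.69220, |R|=0.69220)

Need |R(x)|<1, x<0.
x=-0.38: |R|=0.6922
|R(-2.35)|=1.4113 |R(-1.57)|=0.6624 |R(-1.43)|=0.5924
Bisect:
  x_lo=-2.4954 |R|=1.6181  x_hi=-0.1228 |R|=0.8847
  mid=-1.30911 |R|=0.54778 →hi
  mid=-1.90226 |R|=0.90704 →hi
  mid=-2.19884 |R|=1.21861 →lo
  mid=-2.05055 |R|=1.05183 →lo
  mid=-1.97641 |R|=0.97668 →hi
  mid=-2.01348 |R|=1.01357 →lo
  mid=-1.99494 |R|=0.99495 →hi
  ...
  [-2.00001,-1.99987] ⇒ x*=-2.0000
So |R|<1 on (-2.0000, 0).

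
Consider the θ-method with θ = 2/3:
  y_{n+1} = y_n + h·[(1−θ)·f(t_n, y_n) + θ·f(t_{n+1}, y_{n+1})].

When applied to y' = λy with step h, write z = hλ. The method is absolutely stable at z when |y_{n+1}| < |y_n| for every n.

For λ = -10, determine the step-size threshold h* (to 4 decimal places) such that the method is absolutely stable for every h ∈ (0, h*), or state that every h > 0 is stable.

unbounded; (−∞, 0). Any h>0 works for λ=-10.

On y'=λy, z=hλ:
  y_{n+1} = y_n + z·[1/3·y_n + 2/3·y_{n+1}] ⇒ (1 − 2/3z)y_{n+1} = (1 + 1/3z)y_n
  ⇒ R(z) = (1 + 1/3z)/(1 − 2/3z).

Need |R(x)|<1, x<0.
x=-0.87: |R|=0.4494
x=-2: |R|=0.1429
x=-10: |R|=0.3043
x=-100: |R|=0.4778
θ=2/3≥1/2 ⇒ |1+1/3x|<|1−2/3x| ∀x<0 ⇒ interval (−∞,0).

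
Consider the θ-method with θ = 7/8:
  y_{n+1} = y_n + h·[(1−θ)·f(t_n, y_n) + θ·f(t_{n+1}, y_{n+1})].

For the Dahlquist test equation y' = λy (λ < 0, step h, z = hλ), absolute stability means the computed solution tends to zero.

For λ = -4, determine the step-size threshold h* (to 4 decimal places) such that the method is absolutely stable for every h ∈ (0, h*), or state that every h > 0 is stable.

unbounded; (−∞, 0). Any h>0 works for λ=-4.

With y'=λy (z=hλ):
  y_{n+1} = y_n + z·[1/8·y_n + 7/8·y_{n+1}] ⇒ (1 − 7/8z)y_{n+1} = (1 + 1/8z)y_n
  ⇒ R(z) = (1 + 1/8z)/(1 − 7/8z).

Need |R(x)|<1, x<0.
x=-1.29: |R|=0.3940
x=-2: |R|=0.2727
x=-10: |R|=0.0256
x=-100: |R|=0.1299
θ=7/8≥1/2 ⇒ |1+1/8x|<|1−7/8x| ∀x<0 ⇒ unbounded interval.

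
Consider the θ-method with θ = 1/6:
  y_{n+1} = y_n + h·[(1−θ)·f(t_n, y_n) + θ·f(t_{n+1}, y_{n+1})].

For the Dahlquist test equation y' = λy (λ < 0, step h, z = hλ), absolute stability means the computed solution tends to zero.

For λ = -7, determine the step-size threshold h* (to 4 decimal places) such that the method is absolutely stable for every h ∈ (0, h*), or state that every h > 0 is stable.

(-3.0000,0); λ=-7 ⇒ h* = (3)/7 = 0.4286.

With y'=λy (z=hλ):
  y_{n+1} = y_n + z·[5/6·y_n + 1/6·y_{n+1}] ⇒ (1 − 1/6z)y_{n+1} = (1 + 5/6z)y_n
  so R(z) = (1 + 5/6z)/(1 − 1/6z).

Find x<0 with |R(x)|<1.
x=-1.67: |R|=0.3064
R=−1: 1+5/6x = −1+1/6x ⇒ -2/3x=2 ⇒ x=2/(-2/3)=-3.0000
Confirm numerically:
  x=-2.833: |R|=0.92437 <1
  x=-2.292: |R|=0.65847 <1
  x=-1.782: |R|=0.37394 <1
  x=-1.624: |R|=0.27807 <1
  x=-3.520: |R|=1.21849 >1
  x=-3.431: |R|=1.18280 >1
  x=-3.245: |R|=1.10600 >1
Interval (-3.0000, 0).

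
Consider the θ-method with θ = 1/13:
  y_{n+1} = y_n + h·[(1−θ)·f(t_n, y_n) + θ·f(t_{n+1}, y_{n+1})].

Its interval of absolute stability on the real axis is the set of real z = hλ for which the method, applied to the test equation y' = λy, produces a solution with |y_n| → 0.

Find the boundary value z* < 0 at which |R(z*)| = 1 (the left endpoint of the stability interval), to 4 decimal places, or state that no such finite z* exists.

left endpoint -2.3636.

Test eqn y'=λy, z=hλ:
  y_{n+1} = y_n + z·[12/13·y_n + 1/13·y_{n+1}] ⇒ (1 − 1/13z)y_{n+1} = (1 + 12/13z)y_n
  ⇒ R(z) = (1 + 12/13z)/(1 − 1/13z).

Boundary: |R(x)|=1, x<0.
x=-1.05: |R|=0.0285
R=−1: 1+12/13x = −1+1/13x ⇒ -11/13x=2 ⇒ x=2/(-11/13)=-2.3636
Confirm numerically:
  x=-1.750: |R|=0.54237 <1
  x=-1.609: |R|=0.43179 <1
  x=-1.544: |R|=0.38009 <1
  x=-1.150: |R|=0.05654 <1
  x=-2.869: |R|=1.35031 >1
  x=-2.562: |R|=1.14021 >1
Interval (-2.3636, 0).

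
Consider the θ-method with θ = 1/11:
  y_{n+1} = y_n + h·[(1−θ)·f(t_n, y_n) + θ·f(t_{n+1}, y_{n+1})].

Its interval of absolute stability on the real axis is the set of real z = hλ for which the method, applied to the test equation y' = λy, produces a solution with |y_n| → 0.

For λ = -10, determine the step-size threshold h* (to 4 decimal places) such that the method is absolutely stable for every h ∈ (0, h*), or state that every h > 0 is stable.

On y'=λy, z=hλ:
  y_{n+1} = y_n + z·[10/11·y_n + 1/11·y_{n+1}] ⇒ (1 − 1/11z)y_{n+1} = (1 + 10/11z)y_n
  so R(z) = (1 + 10/11z)/(1 − 1/11z).

Solve |R(x)|<1 on ℝ⁻.
x=-1.42: |R|=0.2576
R=−1: 1+10/11x = −1+1/11x ⇒ -9/11x=2 ⇒ x=2/(-9/11)=-2.4444
Confirm numerically:
  x=-2.312: |R|=0.91046 <1
  x=-1.652: |R|=0.43629 <1
  x=-1.392: |R|=0.23564 <1
  x=-3.026: |R|=1.37316 >1
  x=-2.749: |R|=1.19936 >1
  x=-2.620: |R|=1.11601 >1
Interval (-2.4444, 0).

(-2.4444,0); λ=-10 ⇒ h* = (22/9)/10 = 0.2444.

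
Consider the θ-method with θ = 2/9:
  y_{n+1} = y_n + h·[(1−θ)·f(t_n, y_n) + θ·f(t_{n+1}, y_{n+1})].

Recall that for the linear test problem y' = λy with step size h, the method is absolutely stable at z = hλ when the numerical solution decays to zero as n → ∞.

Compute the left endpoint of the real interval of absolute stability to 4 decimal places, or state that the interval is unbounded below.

With y'=λy (z=hλ):
  y_{n+1} = y_n + z·[7/9·y_n + 2/9·y_{n+1}] ⇒ (1 − 2/9z)y_{n+1} = (1 + 7/9z)y_n
  R(z) = (1 + 7/9z)/(1 − 2/9z).

Boundary: |R(x)|=1, x<0.
x=-1.35: |R|=0.0385
R=−1: 1+7/9x = −1+2/9x ⇒ -5/9x=2 ⇒ x=2/(-5/9)=-3.6000
Confirm numerically:
  x=-3.395: |R|=0.93509 <1
  x=-1.843: |R|=0.30750 <1
  x=-1.530: |R|=0.14179 <1
  x=-4.155: |R|=1.16031 >1
  x=-3.995: |R|=1.11624 >1
  x=-3.978: |R|=1.11146 >1
Interval (-3.6000, 0).

left endpoint -3.6000.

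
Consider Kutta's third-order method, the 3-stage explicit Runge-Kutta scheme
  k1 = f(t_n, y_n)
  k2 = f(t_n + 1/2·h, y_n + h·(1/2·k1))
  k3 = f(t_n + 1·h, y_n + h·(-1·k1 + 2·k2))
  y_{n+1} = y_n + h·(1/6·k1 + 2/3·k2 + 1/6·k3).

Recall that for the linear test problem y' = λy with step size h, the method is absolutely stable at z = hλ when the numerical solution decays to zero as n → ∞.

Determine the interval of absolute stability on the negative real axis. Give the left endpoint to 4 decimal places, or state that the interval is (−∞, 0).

(-2.5127, 0).

On y'=λy, z=hλ:
  order 3, 3-stage ⇒ R(z)=1+z+z^2/2+z^3/6
  (e.g. R(-1.23)=0.21631, |R|=0.21631)

Need |R(x)|<1, x<0.
x=-1.23: |R|=0.2163
|R(-2.48)|=0.9470 |R(-2.36)|=0.7659 |R(-1.54)|=0.0371
Bisect:
  x_lo=-3.3360 |R|=2.9592  x_hi=-0.0765 |R|=0.9263
  mid=-1.70625 |R|=0.07851 →hi
  mid=-2.52113 |R|=1.01384 →lo
  mid=-2.11369 |R|=0.45373 →hi
  mid=-2.31741 |R|=0.70645 →hi
  mid=-2.41927 |R|=0.85278 →hi
  mid=-2.47020 |R|=0.93140 →hi
  mid=-2.49567 |R|=0.97214 →hi
  mid=-2.50840 |R|=0.99287 →hi
  mid=-2.51476 |R|=1.00332 →lo
  mid=-2.51158 |R|=0.99809 →hi
  ...
  [-2.51277,-2.51258] ⇒ x*=-2.5127
So |R|<1 on (-2.5127, 0).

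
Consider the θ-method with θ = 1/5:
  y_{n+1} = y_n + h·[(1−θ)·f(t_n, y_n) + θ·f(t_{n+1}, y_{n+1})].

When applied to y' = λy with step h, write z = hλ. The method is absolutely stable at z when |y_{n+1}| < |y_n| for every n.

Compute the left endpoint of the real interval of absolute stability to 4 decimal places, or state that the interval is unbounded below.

On y'=λy, z=hλ:
  y_{n+1} = y_n + z·[4/5·y_n + 1/5·y_{n+1}] ⇒ (1 − 1/5z)y_{n+1} = (1 + 4/5z)y_n
  so R(z) = (1 + 4/5z)/(1 − 1/5z).

Find x<0 with |R(x)|<1.
x=-1.63: |R|=0.2293
R=−1: 1+4/5x = −1+1/5x ⇒ -3/5x=2 ⇒ x=2/(-3/5)=-3.3333
Confirm numerically:
  x=-3.031: |R|=0.88706 <1
  x=-2.031: |R|=0.44432 <1
  x=-1.921: |R|=0.38781 <1
  x=-3.862: |R|=1.17897 >1
  x=-3.800: |R|=1.15909 >1
So |R|<1 on (-3.3333, 0).

left endpoint -3.3333.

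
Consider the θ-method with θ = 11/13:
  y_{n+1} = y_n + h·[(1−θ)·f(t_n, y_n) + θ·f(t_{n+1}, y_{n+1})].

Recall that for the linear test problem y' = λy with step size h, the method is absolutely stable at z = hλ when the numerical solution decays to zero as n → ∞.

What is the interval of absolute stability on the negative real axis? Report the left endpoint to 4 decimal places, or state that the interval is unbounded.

interval (−∞, 0).

Set f=λy, z=hλ:
  y_{n+1} = y_n + z·[2/13·y_n + 11/13·y_{n+1}] ⇒ (1 − 11/13z)y_{n+1} = (1 + 2/13z)y_n
  so R(z) = (1 + 2/13z)/(1 − 11/13z).

Boundary: |R(x)|=1, x<0.
x=-1.28: |R|=0.3855
x=-2: |R|=0.2571
x=-10: |R|=0.0569
x=-100: |R|=0.1680
θ=11/13≥1/2 ⇒ |1+2/13x|<|1−11/13x| ∀x<0 ⇒ unbounded interval.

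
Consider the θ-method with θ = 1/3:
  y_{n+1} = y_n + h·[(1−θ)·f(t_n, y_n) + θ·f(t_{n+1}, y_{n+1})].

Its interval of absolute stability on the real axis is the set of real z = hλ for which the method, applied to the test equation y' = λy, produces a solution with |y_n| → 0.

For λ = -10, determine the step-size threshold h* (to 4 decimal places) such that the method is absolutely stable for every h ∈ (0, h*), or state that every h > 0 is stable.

Set f=λy, z=hλ:
  y_{n+1} = y_n + z·[2/3·y_n + 1/3·y_{n+1}] ⇒ (1 − 1/3z)y_{n+1} = (1 + 2/3z)y_n
  so R(z) = (1 + 2/3z)/(1 − 1/3z).

Need |R(x)|<1, x<0.
x=-0.88: |R|=0.3196
R=−1: 1+2/3x = −1+1/3x ⇒ -1/3x=2 ⇒ x=2/(-1/3)=-6.0000
Confirm numerically:
  x=-4.521: |R|=0.80335 <1
  x=-3.340: |R|=0.58044 <1
  x=-3.316: |R|=0.57505 <1
  x=-3.314: |R|=0.57460 <1
  x=-6.214: |R|=1.02323 >1
  x=-6.197: |R|=1.02142 >1
Stable set (-6.0000, 0).

(-6.0000,0); λ=-10 ⇒ h* = (6)/10 = 0.6000.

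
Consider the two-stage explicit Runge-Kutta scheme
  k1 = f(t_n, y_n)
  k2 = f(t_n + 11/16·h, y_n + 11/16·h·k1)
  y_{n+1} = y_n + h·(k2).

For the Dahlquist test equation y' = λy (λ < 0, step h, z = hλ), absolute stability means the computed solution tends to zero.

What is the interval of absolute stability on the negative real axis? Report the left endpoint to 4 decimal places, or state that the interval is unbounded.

On y'=λy, z=hλ:
  k1=λy_n ⇒ h·k1=z·y_n;  k2=λ(1+11/16z)y_n ⇒ h·k2=z(1+11/16z)y_n
  y_{n+1}/y_n = 1 + z(1+11/16z) = 1 + z + 11/16z²
  so R(z) = 1 + z + 11/16z².

Boundary: |R(x)|=1, x<0.
x=-1.14: |R|=0.7535
R=1: x+11/16x²=0 ⇒ x=−16/11=-1.4545; min R=1−1/(4·11/16)=0.6364>−1
Confirm numerically:
  x=-1.102: |R|=0.73290 <1
  x=-1.057: |R|=0.71111 <1
  x=-0.917: |R|=0.66111 <1
  x=-1.979: |R|=1.71355 >1
  x=-1.906: |R|=1.59157 >1
So |R|<1 on (-1.4545, 0).

(-1.4545, 0).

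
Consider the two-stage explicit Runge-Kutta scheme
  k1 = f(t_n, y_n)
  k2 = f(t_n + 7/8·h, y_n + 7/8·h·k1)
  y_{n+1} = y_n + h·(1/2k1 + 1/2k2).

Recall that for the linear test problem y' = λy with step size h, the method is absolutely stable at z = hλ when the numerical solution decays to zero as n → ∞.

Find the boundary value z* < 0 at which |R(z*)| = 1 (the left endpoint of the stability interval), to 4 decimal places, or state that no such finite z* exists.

With y'=λy (z=hλ):
  k1=λy_n ⇒ h·k1=z·y_n;  k2=λ(1+7/8z)y_n ⇒ h·k2=z(1+7/8z)y_n
  y_{n+1}/y_n = 1 + 1/2z + 1/2z(1+7/8z) = 1 + z + 7/16z²
  ⇒ R(z) = 1 + z + 7/16z².

Need |R(x)|<1, x<0.
x=-1.09: |R|=0.4298
R=1: x+7/16x²=0 ⇒ x=−16/7=-2.2857; min R=1−1/(4·7/16)=0.4286>−1
Confirm numerically:
  x=-2.216: |R|=0.93241 <1
  x=-1.726: |R|=0.57735 <1
  x=-1.474: |R|=0.47655 <1
  x=-1.106: |R|=0.42917 <1
  x=-2.563: |R|=1.31092 >1
  x=-2.369: |R|=1.08632 >1
Interval (-2.2857, 0).

z* = -2.2857.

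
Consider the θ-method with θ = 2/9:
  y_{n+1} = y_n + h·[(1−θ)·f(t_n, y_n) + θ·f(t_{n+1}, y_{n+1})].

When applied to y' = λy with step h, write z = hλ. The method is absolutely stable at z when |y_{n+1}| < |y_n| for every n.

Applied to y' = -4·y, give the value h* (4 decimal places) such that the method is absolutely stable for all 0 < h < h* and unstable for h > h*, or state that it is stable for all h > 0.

With y'=λy (z=hλ):
  y_{n+1} = y_n + z·[7/9·y_n + 2/9·y_{n+1}] ⇒ (1 − 2/9z)y_{n+1} = (1 + 7/9z)y_n
  so R(z) = (1 + 7/9z)/(1 − 2/9z).

Find x<0 with |R(x)|<1.
x=-1.23: |R|=0.0340
R=−1: 1+7/9x = −1+2/9x ⇒ -5/9x=2 ⇒ x=2/(-5/9)=-3.6000
Confirm numerically:
  x=-2.283: |R|=0.51460 <1
  x=-1.909: |R|=0.34038 <1
  x=-1.541: |R|=0.14791 <1
  x=-4.149: |R|=1.15869 >1
  x=-3.885: |R|=1.08497 >1
  x=-3.667: |R|=1.02051 >1
Interval (-3.6000, 0).

(-3.6000,0); λ=-4 ⇒ h* = (18/5)/4 = 0.9000.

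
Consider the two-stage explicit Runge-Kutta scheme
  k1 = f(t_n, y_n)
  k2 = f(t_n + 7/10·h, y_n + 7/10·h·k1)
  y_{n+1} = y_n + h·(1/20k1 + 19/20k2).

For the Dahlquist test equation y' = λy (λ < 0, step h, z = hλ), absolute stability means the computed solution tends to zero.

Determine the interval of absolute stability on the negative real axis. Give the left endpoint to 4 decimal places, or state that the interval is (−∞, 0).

z∈(-1.5038,0).

Test eqn y'=λy, z=hλ:
  k1=λy_n ⇒ h·k1=z·y_n;  k2=λ(1+7/10z)y_n ⇒ h·k2=z(1+7/10z)y_n
  y_{n+1}/y_n = 1 + 1/20z + 19/20z(1+7/10z) = 1 + z + 133/200z²
  so R(z) = 1 + z + 133/200z².

Solve |R(x)|<1 on ℝ⁻.
x=-0.79: |R|=0.6250
R=1: x+133/200x²=0 ⇒ x=−200/133=-1.5038; min R=1−1/(4·133/200)=0.6241>−1
Confirm numerically:
  x=-1.445: |R|=0.94354 <1
  x=-1.285: |R|=0.81306 <1
  x=-0.815: |R|=0.62671 <1
  x=-2.069: |R|=1.77771 >1
  x=-2.040: |R|=1.72746 >1
  x=-1.938: |R|=1.55964 >1
Stable set (-1.5038, 0).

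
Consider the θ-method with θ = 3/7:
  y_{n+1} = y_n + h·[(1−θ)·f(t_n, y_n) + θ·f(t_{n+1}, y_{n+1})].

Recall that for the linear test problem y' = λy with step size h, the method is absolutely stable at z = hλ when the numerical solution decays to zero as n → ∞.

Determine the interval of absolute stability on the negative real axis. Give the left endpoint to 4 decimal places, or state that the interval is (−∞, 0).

z∈(-14.0000,0).

Set f=λy, z=hλ:
  y_{n+1} = y_n + z·[4/7·y_n + 3/7·y_{n+1}] ⇒ (1 − 3/7z)y_{n+1} = (1 + 4/7z)y_n
  ⇒ R(z) = (1 + 4/7z)/(1 − 3/7z).

Need |R(x)|<1, x<0.
x=-0.91: |R|=0.3453
R=−1: 1+4/7x = −1+3/7x ⇒ -1/7x=2 ⇒ x=2/(-1/7)=-14.0000
Confirm numerically:
  x=-12.091: |R|=0.95588 <1
  x=-10.749: |R|=0.91717 <1
  x=-7.651: |R|=0.78803 <1
  x=-14.220: |R|=1.00443 >1
  x=-14.206: |R|=1.00415 >1
Stable set (-14.0000, 0).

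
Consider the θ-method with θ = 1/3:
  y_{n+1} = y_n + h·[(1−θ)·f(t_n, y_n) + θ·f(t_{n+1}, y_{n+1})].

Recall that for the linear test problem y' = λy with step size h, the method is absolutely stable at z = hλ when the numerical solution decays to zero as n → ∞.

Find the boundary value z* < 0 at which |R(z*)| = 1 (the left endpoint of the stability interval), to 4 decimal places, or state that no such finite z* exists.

left endpoint -6.0000.

Test eqn y'=λy, z=hλ:
  y_{n+1} = y_n + z·[2/3·y_n + 1/3·y_{n+1}] ⇒ (1 − 1/3z)y_{n+1} = (1 + 2/3z)y_n
  so R(z) = (1 + 2/3z)/(1 − 1/3z).

Need |R(x)|<1, x<0.
x=-1.57: |R|=0.0306
R=−1: 1+2/3x = −1+1/3x ⇒ -1/3x=2 ⇒ x=2/(-1/3)=-6.0000
Confirm numerically:
  x=-5.591: |R|=0.95239 <1
  x=-4.321: |R|=0.77066 <1
  x=-3.579: |R|=0.63201 <1
  x=-6.567: |R|=1.05927 >1
  x=-6.512: |R|=1.05383 >1
  x=-6.414: |R|=1.04398 >1
Stable set (-6.0000, 0).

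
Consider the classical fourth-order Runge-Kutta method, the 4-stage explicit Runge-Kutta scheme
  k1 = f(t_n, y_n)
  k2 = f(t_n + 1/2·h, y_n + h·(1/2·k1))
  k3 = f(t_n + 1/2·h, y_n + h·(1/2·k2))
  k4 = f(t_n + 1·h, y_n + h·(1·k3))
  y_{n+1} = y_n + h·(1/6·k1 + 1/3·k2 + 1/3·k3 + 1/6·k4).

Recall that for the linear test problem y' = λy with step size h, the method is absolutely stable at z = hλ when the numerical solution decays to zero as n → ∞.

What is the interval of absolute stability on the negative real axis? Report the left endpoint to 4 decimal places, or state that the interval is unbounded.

Test eqn y'=λy, z=hλ:
  order 4, 4-stage ⇒ R(z)=1+z+z^2/2+z^3/6+z^4/24
  (e.g. R(-1.58)=0.27048, |R|=0.27048)

Find x<0 with |R(x)|<1.
x=-1.58: |R|=0.2705
|R(-2.8)|=1.0224 |R(-2.51)|=0.6583 |R(-1.48)|=0.2748
Bisect:
  x_lo=-3.1842 |R|=1.7880  x_hi=-0.1162 |R|=0.8903
  mid=-1.65020 |R|=0.27140 →hi
  mid=-2.41721 |R|=0.57281 →hi
  mid=-2.80072 |R|=1.02352 →lo
  mid=-2.60897 |R|=0.76511 →hi
  mid=-2.70485 |R|=0.88533 →hi
  mid=-2.75279 |R|=0.95208 →hi
  mid=-2.77676 |R|=0.98720 →hi
  ...
  [-2.78537,-2.78518] ⇒ x*=-2.7853
Interval (-2.7853, 0).

z∈(-2.7853,0).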